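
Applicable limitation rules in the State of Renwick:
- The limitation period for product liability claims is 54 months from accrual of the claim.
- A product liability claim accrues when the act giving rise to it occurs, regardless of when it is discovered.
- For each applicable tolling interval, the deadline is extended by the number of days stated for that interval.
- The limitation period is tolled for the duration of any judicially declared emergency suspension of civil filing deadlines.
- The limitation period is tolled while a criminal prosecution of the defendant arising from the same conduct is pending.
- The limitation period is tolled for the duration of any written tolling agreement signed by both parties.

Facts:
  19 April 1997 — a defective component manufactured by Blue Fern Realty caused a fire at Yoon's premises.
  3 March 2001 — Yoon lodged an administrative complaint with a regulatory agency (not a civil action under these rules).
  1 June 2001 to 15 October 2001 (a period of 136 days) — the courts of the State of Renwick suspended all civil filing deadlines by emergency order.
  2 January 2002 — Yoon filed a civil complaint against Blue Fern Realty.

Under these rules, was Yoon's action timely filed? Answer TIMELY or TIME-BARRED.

The claim accrued on 19 April 1997, the date of the act.
Adding the 54 months base period to 19 April 1997 gives a deadline of 19 October 2001, before any tolling.
The period was tolled for 136 days by the emergency suspension of filing deadlines (1 June 2001 to 15 October 2001), pushing the deadline to 4 March 2002.
Nothing else in the chronology tolls or restarts the period.
Filing on 2 January 2002 beat the 4 March 2002 deadline — the action is timely.

TIMELY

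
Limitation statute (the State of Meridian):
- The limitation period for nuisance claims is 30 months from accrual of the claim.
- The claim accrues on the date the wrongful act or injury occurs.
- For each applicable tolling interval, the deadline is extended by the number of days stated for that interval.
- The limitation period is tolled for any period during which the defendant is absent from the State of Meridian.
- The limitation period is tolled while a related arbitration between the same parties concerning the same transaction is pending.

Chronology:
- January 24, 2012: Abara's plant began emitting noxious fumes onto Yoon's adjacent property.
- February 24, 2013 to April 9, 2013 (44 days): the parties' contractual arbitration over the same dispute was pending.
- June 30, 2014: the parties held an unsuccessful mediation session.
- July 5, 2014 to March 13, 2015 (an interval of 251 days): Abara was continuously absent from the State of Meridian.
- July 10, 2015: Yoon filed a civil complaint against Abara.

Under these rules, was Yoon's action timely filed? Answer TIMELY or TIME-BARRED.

The claim accrued on January 24, 2012, when the wrongful act occurred.
Adding the 30 months base period to January 24, 2012 gives a deadline of July 24, 2014, before any tolling.
The pending related arbitration from February 24, 2013 to April 9, 2013 tolled the period for 44 days, extending the deadline to September 6, 2014.
The period was tolled for 251 days by the defendant's absence from the jurisdiction (July 5, 2014 to March 13, 2015), pushing the deadline to May 15, 2015.
None of the other events listed affects the running of the period under the stated rules.
Filing on July 10, 2015 missed the May 15, 2015 deadline — the action is time-barred.

TIME-BARRED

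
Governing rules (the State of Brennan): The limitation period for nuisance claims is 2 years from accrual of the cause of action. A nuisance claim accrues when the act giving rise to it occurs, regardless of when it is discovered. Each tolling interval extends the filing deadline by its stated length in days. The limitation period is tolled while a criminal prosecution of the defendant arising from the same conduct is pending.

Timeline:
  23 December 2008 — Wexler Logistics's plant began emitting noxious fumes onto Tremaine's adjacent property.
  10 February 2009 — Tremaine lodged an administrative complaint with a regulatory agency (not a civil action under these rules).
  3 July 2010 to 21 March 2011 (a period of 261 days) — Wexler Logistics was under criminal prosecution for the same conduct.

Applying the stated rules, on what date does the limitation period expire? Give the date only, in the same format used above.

The cause of action accrued on 23 December 2008, the date of the act.
The untolled deadline — 2 years after 23 December 2008 — is 23 December 2010.
The pending criminal prosecution from 3 July 2010 to 21 March 2011 tolled the period for 261 days, extending the deadline to 10 September 2011.
None of the other events listed affects the running of the period under the stated rules.

10 September 2011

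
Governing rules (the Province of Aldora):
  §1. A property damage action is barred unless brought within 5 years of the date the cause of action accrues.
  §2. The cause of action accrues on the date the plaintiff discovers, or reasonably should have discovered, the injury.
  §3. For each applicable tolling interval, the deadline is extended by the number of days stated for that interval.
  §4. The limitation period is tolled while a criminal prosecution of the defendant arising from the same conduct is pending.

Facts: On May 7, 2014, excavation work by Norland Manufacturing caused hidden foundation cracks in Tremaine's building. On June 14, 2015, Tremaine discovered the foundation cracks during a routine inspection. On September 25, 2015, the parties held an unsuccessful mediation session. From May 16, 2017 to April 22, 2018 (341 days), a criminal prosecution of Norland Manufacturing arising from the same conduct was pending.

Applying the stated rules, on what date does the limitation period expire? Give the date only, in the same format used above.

Accrual is tied to discovery, so the period began on June 14, 2015 rather than on May 7, 2014 when the act occurred.
The untolled deadline — 5 years after June 14, 2015 — is June 14, 2020.
Because the pending criminal prosecution ran from May 16, 2017 to April 22, 2018, the deadline is extended by 341 days to May 21, 2021.
None of the other events listed affects the running of the period under the stated rules.

May 21, 2021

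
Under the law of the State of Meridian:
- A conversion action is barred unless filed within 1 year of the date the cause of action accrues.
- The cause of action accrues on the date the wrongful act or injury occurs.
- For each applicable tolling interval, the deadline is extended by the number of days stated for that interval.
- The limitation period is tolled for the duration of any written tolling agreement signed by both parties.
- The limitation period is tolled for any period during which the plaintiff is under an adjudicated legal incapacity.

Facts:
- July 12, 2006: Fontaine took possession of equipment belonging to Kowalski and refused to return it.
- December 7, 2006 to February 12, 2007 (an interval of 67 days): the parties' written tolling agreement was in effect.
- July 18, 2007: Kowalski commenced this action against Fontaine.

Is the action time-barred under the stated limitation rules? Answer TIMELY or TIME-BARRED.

The cause of action accrued on July 12, 2006, the date of the act.
1 year from July 12, 2006 is July 12, 2007.
The written tolling agreement from December 7, 2006 to February 12, 2007 tolled the period for 67 days, extending the deadline to September 17, 2007.
Filing on July 18, 2007 beat the September 17, 2007 deadline — the action is timely.

TIMELY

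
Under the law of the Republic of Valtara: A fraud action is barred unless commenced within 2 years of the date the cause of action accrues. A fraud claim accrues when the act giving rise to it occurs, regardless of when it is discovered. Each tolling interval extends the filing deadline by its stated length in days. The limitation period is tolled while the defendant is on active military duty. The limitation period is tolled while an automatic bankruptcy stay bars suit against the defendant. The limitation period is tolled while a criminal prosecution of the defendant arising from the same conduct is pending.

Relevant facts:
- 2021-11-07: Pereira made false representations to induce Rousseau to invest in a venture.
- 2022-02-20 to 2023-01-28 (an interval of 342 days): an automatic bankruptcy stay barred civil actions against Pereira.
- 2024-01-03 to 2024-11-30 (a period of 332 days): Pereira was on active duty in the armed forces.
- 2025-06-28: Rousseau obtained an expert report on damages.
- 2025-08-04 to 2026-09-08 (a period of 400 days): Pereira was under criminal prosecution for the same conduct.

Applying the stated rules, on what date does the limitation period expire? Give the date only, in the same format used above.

2026-10-16

The claim accrued on 2021-11-07, when the wrongful act occurred.
The untolled deadline — 2 years after 2021-11-07 — is 2023-11-07.
The period was tolled for 342 days by the automatic bankruptcy stay (2022-02-20 to 2023-01-28), pushing the deadline to 2024-10-14.
The period was tolled for 332 days by the defendant's active military service (2024-01-03 to 2024-11-30), pushing the deadline to 2025-09-11.
Because the pending criminal prosecution ran from 2025-08-04 to 2026-09-08, the deadline is extended by 400 days to 2026-10-16.
Nothing else in the chronology tolls or restarts the period.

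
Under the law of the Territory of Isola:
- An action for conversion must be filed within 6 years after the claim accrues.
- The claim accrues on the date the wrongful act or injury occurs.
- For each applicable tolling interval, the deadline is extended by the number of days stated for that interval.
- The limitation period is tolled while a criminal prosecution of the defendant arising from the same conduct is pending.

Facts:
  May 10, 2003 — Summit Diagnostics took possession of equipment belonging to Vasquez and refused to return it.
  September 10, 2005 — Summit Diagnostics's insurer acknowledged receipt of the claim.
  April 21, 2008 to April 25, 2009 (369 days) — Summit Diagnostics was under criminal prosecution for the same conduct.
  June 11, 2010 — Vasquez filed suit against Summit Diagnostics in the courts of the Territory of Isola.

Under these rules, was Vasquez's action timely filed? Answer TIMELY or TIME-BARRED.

The claim accrued on May 10, 2003, when the wrongful act occurred.
6 years from May 10, 2003 is May 10, 2009.
Because the pending criminal prosecution ran from April 21, 2008 to April 25, 2009, the deadline is extended by 369 days to May 14, 2010.
Nothing else in the chronology tolls or restarts the period.
The June 11, 2010 filing falls after the May 14, 2010 deadline; the claim is time-barred.

TIME-BARRED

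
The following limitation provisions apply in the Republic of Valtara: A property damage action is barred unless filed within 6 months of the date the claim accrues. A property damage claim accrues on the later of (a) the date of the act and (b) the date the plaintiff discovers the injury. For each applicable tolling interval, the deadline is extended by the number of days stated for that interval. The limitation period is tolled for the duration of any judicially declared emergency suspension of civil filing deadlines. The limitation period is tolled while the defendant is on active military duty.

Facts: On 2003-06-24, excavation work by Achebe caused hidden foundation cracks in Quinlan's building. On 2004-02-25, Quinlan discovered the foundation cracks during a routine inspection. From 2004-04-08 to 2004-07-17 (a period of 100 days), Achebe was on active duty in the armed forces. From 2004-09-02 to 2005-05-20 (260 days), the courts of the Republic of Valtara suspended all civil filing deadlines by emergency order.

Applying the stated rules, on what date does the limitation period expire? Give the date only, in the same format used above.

Taking the later of the act (2003-06-24) and discovery (2004-02-25), the claim accrued on 2004-02-25.
6 months from 2004-02-25 is 2004-08-25.
The defendant's active military service from 2004-04-08 to 2004-07-17 tolled the period for 100 days, extending the deadline to 2004-12-03.
The period was tolled for 260 days by the emergency suspension of filing deadlines (2004-09-02 to 2005-05-20), pushing the deadline to 2005-08-20.

2005-08-20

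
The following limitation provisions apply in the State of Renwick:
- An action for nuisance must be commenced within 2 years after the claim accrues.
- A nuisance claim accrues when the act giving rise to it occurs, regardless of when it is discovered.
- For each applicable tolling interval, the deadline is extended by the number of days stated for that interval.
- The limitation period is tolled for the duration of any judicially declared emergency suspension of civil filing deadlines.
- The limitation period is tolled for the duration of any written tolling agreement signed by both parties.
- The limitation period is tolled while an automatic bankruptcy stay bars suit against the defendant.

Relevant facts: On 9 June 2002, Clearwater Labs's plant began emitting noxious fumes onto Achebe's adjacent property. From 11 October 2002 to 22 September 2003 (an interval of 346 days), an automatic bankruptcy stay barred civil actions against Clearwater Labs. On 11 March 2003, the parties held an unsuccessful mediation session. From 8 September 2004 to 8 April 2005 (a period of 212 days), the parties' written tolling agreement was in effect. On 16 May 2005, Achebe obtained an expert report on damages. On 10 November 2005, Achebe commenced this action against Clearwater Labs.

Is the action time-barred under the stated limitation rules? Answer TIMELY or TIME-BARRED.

The claim accrued on 9 June 2002, the date of the act.
Adding the 2 years base period to 9 June 2002 gives a deadline of 9 June 2004, before any tolling.
The automatic bankruptcy stay from 11 October 2002 to 22 September 2003 tolled the period for 346 days, extending the deadline to 21 May 2005.
The written tolling agreement from 8 September 2004 to 8 April 2005 tolled the period for 212 days, extending the deadline to 19 December 2005.
None of the other events listed affects the running of the period under the stated rules.
Achebe filed on 10 November 2005, before the 19 December 2005 deadline, so the action is timely.

TIMELY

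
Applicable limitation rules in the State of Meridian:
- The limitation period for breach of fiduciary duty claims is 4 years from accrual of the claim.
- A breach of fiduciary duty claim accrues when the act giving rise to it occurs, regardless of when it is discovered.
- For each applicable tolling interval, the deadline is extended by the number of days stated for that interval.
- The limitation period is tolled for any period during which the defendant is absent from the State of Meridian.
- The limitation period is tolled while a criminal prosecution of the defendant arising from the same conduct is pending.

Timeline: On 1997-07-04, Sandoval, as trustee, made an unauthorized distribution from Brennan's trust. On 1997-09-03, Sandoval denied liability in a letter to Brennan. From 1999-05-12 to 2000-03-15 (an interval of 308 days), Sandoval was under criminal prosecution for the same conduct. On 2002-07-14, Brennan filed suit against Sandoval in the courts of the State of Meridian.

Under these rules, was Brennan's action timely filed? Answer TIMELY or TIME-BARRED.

TIME-BARRED

The claim accrued on 1997-07-04, the date of the act.
The untolled deadline — 4 years after 1997-07-04 — is 2001-07-04.
The period was tolled for 308 days by the pending criminal prosecution (1999-05-12 to 2000-03-15), pushing the deadline to 2002-05-08.
The other events in the timeline have no effect on the limitation period under the stated rules.
Brennan filed on 2002-07-14, after the 2002-05-08 deadline, so the action is time-barred.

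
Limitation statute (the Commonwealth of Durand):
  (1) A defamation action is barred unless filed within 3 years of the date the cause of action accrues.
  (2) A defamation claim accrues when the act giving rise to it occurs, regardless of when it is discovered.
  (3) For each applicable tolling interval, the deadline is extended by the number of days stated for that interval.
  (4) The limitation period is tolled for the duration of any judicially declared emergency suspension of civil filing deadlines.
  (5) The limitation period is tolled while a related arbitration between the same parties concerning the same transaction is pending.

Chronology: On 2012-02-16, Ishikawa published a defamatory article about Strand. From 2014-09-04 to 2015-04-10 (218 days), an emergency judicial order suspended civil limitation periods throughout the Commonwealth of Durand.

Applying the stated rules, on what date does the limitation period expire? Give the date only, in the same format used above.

The limitation period began to run on 2012-02-16.
The untolled deadline — 3 years after 2012-02-16 — is 2015-02-16.
The period was tolled for 218 days by the emergency suspension of filing deadlines (2014-09-04 to 2015-04-10), pushing the deadline to 2015-09-22.

2015-09-22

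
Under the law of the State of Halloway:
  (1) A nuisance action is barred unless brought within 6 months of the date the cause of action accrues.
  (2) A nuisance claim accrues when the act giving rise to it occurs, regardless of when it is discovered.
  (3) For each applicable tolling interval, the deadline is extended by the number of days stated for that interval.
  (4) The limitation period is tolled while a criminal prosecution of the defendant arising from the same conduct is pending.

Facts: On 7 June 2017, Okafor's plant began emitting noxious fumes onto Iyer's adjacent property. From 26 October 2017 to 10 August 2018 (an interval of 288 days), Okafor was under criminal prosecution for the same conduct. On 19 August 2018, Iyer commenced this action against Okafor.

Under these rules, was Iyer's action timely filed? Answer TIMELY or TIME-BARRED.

TIMELY

The cause of action accrued on 7 June 2017, the date of the act.
Adding the 6 months base period to 7 June 2017 gives a deadline of 7 December 2017, before any tolling.
Because the pending criminal prosecution ran from 26 October 2017 to 10 August 2018, the deadline is extended by 288 days to 21 September 2018.
Iyer filed on 19 August 2018, before the 21 September 2018 deadline, so the action is timely.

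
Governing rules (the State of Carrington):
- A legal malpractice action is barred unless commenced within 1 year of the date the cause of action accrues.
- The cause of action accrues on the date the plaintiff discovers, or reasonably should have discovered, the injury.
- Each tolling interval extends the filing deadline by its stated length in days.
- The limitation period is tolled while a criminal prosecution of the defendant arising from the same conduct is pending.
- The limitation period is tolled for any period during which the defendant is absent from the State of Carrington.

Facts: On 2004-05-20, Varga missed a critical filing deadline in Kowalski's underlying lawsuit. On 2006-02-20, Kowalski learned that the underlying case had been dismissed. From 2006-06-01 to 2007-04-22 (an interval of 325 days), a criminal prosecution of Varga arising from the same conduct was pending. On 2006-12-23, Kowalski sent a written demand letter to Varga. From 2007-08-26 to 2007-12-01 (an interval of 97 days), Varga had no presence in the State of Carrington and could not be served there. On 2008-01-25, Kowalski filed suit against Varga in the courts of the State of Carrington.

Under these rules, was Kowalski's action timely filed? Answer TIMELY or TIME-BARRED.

Accrual is tied to discovery, so the period began on 2006-02-20 rather than on 2004-05-20 when the act occurred.
The untolled deadline — 1 year after 2006-02-20 — is 2007-02-20.
The period was tolled for 325 days by the pending criminal prosecution (2006-06-01 to 2007-04-22), pushing the deadline to 2008-01-11.
The defendant's absence from the jurisdiction from 2007-08-26 to 2007-12-01 tolled the period for 97 days, extending the deadline to 2008-04-17.
The other events in the timeline have no effect on the limitation period under the stated rules.
Kowalski filed on 2008-01-25, before the 2008-04-17 deadline, so the action is timely.

TIMELY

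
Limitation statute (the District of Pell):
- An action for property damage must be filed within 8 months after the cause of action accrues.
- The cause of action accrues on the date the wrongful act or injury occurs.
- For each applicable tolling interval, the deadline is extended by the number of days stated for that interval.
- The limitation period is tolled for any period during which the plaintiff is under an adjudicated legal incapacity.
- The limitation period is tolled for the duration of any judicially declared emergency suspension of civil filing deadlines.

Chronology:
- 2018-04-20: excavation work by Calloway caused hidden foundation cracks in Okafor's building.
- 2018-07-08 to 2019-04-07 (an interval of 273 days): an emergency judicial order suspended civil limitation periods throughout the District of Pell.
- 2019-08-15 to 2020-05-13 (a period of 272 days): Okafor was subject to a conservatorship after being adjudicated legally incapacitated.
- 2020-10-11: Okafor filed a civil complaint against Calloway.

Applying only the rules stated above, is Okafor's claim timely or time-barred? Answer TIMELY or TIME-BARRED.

TIME-BARRED

The limitation period began to run on 2018-04-20.
The untolled deadline — 8 months after 2018-04-20 — is 2018-12-20.
The period was tolled for 273 days by the emergency suspension of filing deadlines (2018-07-08 to 2019-04-07), pushing the deadline to 2019-09-19.
The period was tolled for 272 days by the plaintiff's legal incapacity (2019-08-15 to 2020-05-13), pushing the deadline to 2020-06-17.
The 2020-10-11 filing falls after the 2020-06-17 deadline; the claim is time-barred.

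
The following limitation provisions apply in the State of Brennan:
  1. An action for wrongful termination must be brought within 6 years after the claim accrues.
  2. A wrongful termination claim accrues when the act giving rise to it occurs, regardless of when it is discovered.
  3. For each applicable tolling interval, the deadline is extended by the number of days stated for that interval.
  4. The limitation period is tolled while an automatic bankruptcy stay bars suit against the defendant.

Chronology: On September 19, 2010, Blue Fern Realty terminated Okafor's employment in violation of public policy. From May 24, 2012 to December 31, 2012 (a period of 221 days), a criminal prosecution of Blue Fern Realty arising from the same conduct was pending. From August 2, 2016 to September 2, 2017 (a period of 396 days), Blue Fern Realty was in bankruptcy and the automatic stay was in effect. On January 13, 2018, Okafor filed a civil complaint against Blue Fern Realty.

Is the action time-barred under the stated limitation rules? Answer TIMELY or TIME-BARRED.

TIME-BARRED

The claim accrued on September 19, 2010, when the wrongful act occurred.
6 years from September 19, 2010 is September 19, 2016.
The period was tolled for 396 days by the automatic bankruptcy stay (August 2, 2016 to September 2, 2017), pushing the deadline to October 20, 2017.
Although a criminal prosecution ran from May 24, 2012 to December 31, 2012, the stated rules do not make that a tolling event, so it is disregarded.
Filing on January 13, 2018 missed the October 20, 2017 deadline — the action is time-barred.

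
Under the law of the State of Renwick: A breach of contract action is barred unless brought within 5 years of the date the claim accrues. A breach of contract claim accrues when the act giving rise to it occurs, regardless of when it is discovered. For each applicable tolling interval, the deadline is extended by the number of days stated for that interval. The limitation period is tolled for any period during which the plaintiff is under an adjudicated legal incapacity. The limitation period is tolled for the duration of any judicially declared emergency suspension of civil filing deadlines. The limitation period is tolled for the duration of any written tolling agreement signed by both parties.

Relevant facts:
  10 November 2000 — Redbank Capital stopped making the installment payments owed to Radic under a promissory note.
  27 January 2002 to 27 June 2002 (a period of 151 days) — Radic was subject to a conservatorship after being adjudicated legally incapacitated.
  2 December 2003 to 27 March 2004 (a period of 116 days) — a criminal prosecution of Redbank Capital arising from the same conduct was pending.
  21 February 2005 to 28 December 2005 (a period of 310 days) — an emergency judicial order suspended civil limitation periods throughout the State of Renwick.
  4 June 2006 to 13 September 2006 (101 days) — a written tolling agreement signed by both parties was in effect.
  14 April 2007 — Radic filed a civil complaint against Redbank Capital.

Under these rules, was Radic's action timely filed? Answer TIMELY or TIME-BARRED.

The claim accrued on 10 November 2000, the date of the act.
Adding the 5 years base period to 10 November 2000 gives a deadline of 10 November 2005, before any tolling.
Because the plaintiff's legal incapacity ran from 27 January 2002 to 27 June 2002, the deadline is extended by 151 days to 10 April 2006.
The emergency suspension of filing deadlines from 21 February 2005 to 28 December 2005 tolled the period for 310 days, extending the deadline to 14 February 2007.
Because the written tolling agreement ran from 4 June 2006 to 13 September 2006, the deadline is extended by 101 days to 26 May 2007.
No stated provision tolls the period for a criminal prosecution, so the interval from 2 December 2003 to 27 March 2004 has no effect on the deadline.
The 14 April 2007 filing precedes the 26 May 2007 deadline; the claim is timely.

TIMELY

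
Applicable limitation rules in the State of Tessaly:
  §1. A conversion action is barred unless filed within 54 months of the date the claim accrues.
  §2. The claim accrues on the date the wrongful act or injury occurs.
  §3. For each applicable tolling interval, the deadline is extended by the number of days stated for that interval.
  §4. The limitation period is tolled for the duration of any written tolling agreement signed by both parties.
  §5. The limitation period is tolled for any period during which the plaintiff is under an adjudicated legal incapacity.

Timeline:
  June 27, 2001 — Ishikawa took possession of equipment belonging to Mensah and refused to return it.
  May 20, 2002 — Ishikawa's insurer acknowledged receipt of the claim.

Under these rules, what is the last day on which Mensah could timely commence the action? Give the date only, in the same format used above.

December 27, 2005

The limitation period began to run on June 27, 2001.
The untolled deadline — 54 months after June 27, 2001 — is December 27, 2005.
Nothing else in the chronology tolls or restarts the period.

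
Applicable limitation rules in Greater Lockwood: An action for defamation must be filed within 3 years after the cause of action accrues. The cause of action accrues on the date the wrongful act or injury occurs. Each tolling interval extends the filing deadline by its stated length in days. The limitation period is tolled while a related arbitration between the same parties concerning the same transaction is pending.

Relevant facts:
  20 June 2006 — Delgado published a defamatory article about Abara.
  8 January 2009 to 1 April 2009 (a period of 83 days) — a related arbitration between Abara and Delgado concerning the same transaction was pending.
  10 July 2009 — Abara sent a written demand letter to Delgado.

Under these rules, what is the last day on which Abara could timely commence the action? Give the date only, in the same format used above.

The limitation period began to run on 20 June 2006.
3 years from 20 June 2006 is 20 June 2009.
The period was tolled for 83 days by the pending related arbitration (8 January 2009 to 1 April 2009), pushing the deadline to 11 September 2009.
Nothing else in the chronology tolls or restarts the period.

11 September 2009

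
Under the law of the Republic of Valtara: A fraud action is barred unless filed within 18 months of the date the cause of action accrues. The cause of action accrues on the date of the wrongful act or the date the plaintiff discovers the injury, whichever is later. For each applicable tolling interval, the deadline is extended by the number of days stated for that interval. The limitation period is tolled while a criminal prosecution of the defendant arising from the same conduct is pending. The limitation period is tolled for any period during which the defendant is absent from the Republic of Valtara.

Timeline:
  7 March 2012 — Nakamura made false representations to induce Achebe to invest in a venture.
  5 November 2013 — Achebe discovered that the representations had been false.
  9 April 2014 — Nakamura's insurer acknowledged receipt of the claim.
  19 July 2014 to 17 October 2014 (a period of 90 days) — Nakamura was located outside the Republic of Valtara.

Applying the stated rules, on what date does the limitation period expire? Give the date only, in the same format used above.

3 August 2015

The claim accrued on 5 November 2013 — the later of the 7 March 2012 act and the 5 November 2013 discovery.
Adding the 18 months base period to 5 November 2013 gives a deadline of 5 May 2015, before any tolling.
The period was tolled for 90 days by the defendant's absence from the jurisdiction (19 July 2014 to 17 October 2014), pushing the deadline to 3 August 2015.
Nothing else in the chronology tolls or restarts the period.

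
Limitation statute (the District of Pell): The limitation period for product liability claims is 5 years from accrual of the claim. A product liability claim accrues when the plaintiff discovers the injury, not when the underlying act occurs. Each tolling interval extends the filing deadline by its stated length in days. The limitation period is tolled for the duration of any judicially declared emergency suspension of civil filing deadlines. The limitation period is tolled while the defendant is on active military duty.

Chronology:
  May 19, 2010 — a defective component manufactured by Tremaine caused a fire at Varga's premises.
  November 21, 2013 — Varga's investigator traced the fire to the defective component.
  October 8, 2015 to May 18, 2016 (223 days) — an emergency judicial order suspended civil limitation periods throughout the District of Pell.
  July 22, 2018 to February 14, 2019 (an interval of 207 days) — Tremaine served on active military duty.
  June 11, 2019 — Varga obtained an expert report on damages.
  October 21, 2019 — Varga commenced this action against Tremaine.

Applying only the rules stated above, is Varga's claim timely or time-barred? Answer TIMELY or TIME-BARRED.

Accrual is tied to discovery, so the period began on November 21, 2013 rather than on May 19, 2010 when the act occurred.
Adding the 5 years base period to November 21, 2013 gives a deadline of November 21, 2018, before any tolling.
The emergency suspension of filing deadlines from October 8, 2015 to May 18, 2016 tolled the period for 223 days, extending the deadline to July 2, 2019.
The period was tolled for 207 days by the defendant's active military service (July 22, 2018 to February 14, 2019), pushing the deadline to January 25, 2020.
Nothing else in the chronology tolls or restarts the period.
Varga filed on October 21, 2019, before the January 25, 2020 deadline, so the action is timely.

TIMELY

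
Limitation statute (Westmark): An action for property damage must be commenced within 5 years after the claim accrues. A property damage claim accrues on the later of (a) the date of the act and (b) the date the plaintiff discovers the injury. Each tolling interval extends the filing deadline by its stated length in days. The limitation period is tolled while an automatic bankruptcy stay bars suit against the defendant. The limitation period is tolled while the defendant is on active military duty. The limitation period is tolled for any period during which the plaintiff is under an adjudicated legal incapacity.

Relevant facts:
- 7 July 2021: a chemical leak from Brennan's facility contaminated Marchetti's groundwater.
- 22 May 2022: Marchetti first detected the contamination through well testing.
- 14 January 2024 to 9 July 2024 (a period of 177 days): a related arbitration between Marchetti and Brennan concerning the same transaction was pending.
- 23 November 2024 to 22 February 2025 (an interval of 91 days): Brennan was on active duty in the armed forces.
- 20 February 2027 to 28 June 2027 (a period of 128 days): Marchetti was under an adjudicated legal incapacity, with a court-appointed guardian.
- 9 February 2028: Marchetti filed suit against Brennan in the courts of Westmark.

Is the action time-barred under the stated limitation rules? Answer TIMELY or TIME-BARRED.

TIME-BARRED

Because discovery on 22 May 2022 post-dates the 7 July 2021 act, accrual under the later-of rule falls on 22 May 2022.
Adding the 5 years base period to 22 May 2022 gives a deadline of 22 May 2027, before any tolling.
Because the defendant's active military service ran from 23 November 2024 to 22 February 2025, the deadline is extended by 91 days to 21 August 2027.
The period was tolled for 128 days by the plaintiff's legal incapacity (20 February 2027 to 28 June 2027), pushing the deadline to 27 December 2027.
The pending related arbitration from 14 January 2024 to 9 July 2024 does not toll the period, because no stated rule makes a pending arbitration a tolling event.
Filing on 9 February 2028 missed the 27 December 2027 deadline — the action is time-barred.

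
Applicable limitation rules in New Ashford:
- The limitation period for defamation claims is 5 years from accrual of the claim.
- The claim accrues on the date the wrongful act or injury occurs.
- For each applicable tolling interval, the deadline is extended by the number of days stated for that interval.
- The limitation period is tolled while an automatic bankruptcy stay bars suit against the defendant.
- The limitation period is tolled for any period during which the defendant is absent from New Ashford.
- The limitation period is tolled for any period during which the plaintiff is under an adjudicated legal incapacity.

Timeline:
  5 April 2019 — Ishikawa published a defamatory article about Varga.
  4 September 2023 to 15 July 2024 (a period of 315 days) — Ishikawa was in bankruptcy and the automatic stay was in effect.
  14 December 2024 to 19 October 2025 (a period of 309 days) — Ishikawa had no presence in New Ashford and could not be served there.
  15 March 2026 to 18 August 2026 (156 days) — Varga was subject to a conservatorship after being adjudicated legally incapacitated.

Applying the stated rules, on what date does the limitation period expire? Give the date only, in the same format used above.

20 December 2025

The limitation period began to run on 5 April 2019.
The untolled deadline — 5 years after 5 April 2019 — is 5 April 2024.
The period was tolled for 315 days by the automatic bankruptcy stay (4 September 2023 to 15 July 2024), pushing the deadline to 14 February 2025.
Because the defendant's absence from the jurisdiction ran from 14 December 2024 to 19 October 2025, the deadline is extended by 309 days to 20 December 2025.
By the time the plaintiff's legal incapacity began on 15 March 2026, the limitation period had already expired on 20 December 2025; that interval cannot revive it.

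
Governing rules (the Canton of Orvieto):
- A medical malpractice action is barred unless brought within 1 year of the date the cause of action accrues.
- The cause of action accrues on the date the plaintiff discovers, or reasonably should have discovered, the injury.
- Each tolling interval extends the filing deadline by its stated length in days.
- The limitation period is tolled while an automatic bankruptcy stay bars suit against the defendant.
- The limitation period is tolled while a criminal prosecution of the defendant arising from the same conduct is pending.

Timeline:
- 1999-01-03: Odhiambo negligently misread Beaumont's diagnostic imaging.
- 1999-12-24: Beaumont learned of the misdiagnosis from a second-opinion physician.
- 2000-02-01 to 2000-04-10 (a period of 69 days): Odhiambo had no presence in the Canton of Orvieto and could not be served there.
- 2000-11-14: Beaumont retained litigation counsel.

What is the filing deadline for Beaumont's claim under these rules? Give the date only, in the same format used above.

2000-12-24

Under the discovery rule, the claim accrued on 1999-12-24, when Beaumont discovered the injury — not on the 1999-01-03 date of the underlying act.
The untolled deadline — 1 year after 1999-12-24 — is 2000-12-24.
Although the defendant's absence ran from 2000-02-01 to 2000-04-10, the stated rules do not make that a tolling event, so it is disregarded.
The other events in the timeline have no effect on the limitation period under the stated rules.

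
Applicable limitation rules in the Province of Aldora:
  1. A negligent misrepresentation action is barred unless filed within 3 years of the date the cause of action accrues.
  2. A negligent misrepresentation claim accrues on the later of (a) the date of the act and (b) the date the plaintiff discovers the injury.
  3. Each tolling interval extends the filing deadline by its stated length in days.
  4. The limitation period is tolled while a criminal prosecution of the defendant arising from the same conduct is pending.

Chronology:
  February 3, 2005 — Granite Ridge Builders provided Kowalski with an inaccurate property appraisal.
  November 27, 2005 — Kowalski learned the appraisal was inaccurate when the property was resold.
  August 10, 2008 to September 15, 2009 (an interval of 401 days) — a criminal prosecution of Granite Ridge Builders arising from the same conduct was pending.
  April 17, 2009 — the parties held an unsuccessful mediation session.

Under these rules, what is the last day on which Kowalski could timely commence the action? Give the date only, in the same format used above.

Taking the later of the act (February 3, 2005) and discovery (November 27, 2005), the claim accrued on November 27, 2005.
3 years from November 27, 2005 is November 27, 2008.
Because the pending criminal prosecution ran from August 10, 2008 to September 15, 2009, the deadline is extended by 401 days to January 2, 2010.
None of the other events listed affects the running of the period under the stated rules.

January 2, 2010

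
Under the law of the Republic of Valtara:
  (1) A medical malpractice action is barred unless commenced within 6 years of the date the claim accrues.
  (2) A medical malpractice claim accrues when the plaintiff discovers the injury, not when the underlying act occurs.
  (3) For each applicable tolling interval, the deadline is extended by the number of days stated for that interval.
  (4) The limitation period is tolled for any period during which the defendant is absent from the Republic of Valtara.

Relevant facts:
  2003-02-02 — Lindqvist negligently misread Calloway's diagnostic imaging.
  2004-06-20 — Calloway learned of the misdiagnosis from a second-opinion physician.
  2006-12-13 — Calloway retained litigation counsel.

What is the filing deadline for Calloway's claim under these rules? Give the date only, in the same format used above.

Under the discovery rule, the claim accrued on 2004-06-20, when Calloway discovered the injury — not on the 2003-02-02 date of the underlying act.
The untolled deadline — 6 years after 2004-06-20 — is 2010-06-20.
None of the other events listed affects the running of the period under the stated rules.

2010-06-20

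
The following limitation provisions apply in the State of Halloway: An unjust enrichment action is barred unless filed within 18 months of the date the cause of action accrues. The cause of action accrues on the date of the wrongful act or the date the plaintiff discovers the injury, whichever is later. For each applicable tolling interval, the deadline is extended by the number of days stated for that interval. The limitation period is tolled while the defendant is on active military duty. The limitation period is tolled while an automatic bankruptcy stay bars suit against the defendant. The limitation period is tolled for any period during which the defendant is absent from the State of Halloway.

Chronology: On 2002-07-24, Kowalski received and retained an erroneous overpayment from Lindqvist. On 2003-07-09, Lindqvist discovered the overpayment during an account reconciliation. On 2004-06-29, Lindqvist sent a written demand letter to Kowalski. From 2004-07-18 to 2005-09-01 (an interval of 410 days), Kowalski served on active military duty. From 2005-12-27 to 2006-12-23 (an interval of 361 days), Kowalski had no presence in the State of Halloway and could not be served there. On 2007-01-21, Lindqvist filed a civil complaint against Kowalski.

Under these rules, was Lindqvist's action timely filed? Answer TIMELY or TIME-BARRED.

The claim accrued on 2003-07-09 — the later of the 2002-07-24 act and the 2003-07-09 discovery.
Adding the 18 months base period to 2003-07-09 gives a deadline of 2005-01-09, before any tolling.
The period was tolled for 410 days by the defendant's active military service (2004-07-18 to 2005-09-01), pushing the deadline to 2006-02-23.
Because the defendant's absence from the jurisdiction ran from 2005-12-27 to 2006-12-23, the deadline is extended by 361 days to 2007-02-19.
Nothing else in the chronology tolls or restarts the period.
Lindqvist filed on 2007-01-21, before the 2007-02-19 deadline, so the action is timely.

TIMELY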